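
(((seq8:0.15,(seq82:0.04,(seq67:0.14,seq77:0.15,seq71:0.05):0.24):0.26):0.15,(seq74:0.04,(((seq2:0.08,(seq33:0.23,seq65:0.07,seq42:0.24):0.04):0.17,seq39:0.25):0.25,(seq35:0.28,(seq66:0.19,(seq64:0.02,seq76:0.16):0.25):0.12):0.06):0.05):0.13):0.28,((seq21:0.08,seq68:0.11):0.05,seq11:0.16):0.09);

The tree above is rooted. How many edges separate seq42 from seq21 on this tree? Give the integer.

The MRCA of seq42 and seq21 is the root of the tree.
From seq42 up to that node: 7 branches. From seq21 up to the same node: 3 branches. Total: 7 + 3 = 10.

10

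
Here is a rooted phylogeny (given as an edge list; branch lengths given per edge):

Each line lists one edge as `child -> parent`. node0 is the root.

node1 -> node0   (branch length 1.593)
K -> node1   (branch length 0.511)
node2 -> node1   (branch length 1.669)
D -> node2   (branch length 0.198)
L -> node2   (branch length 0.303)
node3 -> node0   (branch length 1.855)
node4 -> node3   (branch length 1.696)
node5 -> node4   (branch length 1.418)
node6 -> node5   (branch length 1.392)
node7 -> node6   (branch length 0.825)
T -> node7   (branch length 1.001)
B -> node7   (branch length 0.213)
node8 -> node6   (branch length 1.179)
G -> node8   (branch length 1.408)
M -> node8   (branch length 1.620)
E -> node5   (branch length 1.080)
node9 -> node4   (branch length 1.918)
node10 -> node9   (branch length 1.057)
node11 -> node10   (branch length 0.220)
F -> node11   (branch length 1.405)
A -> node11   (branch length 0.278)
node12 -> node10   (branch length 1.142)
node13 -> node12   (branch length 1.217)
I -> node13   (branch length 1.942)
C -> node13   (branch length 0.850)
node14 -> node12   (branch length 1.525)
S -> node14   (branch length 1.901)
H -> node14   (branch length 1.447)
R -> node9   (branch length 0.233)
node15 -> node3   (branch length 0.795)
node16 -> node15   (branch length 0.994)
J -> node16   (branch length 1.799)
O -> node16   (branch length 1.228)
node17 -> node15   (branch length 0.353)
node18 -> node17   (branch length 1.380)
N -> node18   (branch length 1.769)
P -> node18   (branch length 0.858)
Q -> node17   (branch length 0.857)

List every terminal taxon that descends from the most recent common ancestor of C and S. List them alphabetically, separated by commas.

Tracing C: it sits inside (I,C).
Tracing S: it sits inside (S,H).
The smallest clade enclosing both is ((I,C),(S,H)); the answer is its 4 terminal taxa in alphabetical order.

C, H, I, S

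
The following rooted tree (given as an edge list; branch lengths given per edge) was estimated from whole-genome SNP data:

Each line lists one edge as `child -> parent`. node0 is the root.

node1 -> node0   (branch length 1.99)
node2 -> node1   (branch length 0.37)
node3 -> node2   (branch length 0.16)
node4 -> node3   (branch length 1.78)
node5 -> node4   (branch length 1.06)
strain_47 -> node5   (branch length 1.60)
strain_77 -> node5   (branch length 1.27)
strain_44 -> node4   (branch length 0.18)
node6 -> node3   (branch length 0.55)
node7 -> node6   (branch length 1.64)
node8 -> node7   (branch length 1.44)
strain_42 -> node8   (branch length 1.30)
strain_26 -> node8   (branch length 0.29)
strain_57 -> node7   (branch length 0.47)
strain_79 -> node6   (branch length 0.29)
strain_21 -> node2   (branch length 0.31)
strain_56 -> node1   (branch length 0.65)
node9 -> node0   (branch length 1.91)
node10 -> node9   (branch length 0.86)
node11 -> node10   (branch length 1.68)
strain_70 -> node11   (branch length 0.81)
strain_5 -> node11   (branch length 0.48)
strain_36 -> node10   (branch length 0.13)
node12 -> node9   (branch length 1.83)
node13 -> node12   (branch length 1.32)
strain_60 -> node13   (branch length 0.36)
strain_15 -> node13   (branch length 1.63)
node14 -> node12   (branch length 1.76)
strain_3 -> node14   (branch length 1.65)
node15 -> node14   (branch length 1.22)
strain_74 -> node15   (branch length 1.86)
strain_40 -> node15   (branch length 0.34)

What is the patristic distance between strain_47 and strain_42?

The path runs strain_47 → … → MRCA → … → strain_42; the MRCA is the node subtending (((strain_47,strain_77),strain_44),(((strain_42,strain_26),strain_57),strain_79)).
Branch lengths along that path: 1.60 + 1.06 + 1.78 + 0.55 + 1.64 + 1.44 + 1.30 = 9.37.

9.37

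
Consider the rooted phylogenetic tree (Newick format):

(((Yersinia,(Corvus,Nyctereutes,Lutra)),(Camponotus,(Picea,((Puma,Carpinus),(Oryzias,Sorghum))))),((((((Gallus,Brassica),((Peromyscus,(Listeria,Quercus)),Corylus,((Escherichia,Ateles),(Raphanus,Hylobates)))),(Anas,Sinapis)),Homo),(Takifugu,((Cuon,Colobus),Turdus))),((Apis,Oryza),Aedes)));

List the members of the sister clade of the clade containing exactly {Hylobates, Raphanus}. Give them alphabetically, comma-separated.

Ateles, Escherichia

The clade containing exactly {Hylobates, Raphanus} attaches to the tree at the node subtending ((Escherichia,Ateles),(Raphanus,Hylobates)).
The other lineage descending from that same node — the sister group — is (Escherichia,Ateles); its 2 tips in alphabetical order are the answer.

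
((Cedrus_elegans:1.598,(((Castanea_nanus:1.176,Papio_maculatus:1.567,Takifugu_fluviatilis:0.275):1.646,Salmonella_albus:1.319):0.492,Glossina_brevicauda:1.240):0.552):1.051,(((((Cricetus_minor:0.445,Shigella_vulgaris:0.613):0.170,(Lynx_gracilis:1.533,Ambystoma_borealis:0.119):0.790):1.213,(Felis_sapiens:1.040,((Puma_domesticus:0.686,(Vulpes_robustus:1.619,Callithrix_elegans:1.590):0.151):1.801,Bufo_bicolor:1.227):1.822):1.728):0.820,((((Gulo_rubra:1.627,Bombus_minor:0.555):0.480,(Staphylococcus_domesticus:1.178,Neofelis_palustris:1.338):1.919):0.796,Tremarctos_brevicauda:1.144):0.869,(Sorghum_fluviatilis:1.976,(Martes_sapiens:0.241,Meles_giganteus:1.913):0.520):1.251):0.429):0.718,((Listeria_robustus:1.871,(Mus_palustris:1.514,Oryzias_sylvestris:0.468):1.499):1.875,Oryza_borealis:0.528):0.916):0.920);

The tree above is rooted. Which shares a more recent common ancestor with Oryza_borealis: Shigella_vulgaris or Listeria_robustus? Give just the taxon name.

The MRCA of Oryza_borealis and Listeria_robustus subtends ((Listeria_robustus,(Mus_palustris,Oryzias_sylvestris)),Oryza_borealis) (4 taxa).
The MRCA of Oryza_borealis and Shigella_vulgaris subtends (((((Cricetus_minor,Shigella_vulgaris),(Lynx_gracilis,Ambystoma_borealis)),(Felis_sapiens,((Puma_domesticus,(Vulpes_robustus,Callithrix_elegans)),Bufo_bicolor))),((((Gulo_rubra,Bombus_minor),(Staphylococcus_domesticus,Neofelis_palustris)),Tremarctos_brevicauda),(Sorghum_fluviatilis,(Martes_sapiens,Meles_giganteus)))),((Listeria_robustus,(Mus_palustris,Oryzias_sylvestris)),Oryza_borealis)) (21 taxa).
The first is nested inside the second, so Oryza_borealis shares a more recent common ancestor with Listeria_robustus.

Listeria_robustus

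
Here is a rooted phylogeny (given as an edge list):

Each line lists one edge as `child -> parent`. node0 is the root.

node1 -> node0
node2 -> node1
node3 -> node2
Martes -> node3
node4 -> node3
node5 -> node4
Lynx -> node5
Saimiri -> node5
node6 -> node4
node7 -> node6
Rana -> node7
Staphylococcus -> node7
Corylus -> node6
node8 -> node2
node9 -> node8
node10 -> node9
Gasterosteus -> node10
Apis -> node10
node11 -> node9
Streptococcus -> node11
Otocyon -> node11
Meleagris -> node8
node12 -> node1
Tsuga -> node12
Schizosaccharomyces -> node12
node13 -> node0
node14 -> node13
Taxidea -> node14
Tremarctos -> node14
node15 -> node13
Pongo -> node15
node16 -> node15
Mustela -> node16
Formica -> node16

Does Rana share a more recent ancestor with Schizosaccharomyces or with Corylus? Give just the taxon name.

Corylus

The MRCA of Rana and Corylus subtends ((Rana,Staphylococcus),Corylus) (3 taxa).
The MRCA of Rana and Schizosaccharomyces subtends (((Martes,((Lynx,Saimiri),((Rana,Staphylococcus),Corylus))),(((Gasterosteus,Apis),(Streptococcus,Otocyon)),Meleagris)),(Tsuga,Schizosaccharomyces)) (13 taxa).
The first is nested inside the second, so Rana shares a more recent common ancestor with Corylus.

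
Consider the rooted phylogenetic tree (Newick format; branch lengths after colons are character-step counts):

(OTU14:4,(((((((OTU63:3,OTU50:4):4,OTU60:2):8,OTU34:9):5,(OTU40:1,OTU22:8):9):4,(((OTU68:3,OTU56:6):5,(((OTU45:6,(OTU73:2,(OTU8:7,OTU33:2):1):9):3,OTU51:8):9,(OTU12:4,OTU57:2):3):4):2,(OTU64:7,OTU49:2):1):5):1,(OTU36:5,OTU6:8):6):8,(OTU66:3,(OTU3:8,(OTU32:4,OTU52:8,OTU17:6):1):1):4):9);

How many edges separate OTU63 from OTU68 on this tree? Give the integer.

The MRCA of OTU63 and OTU68 is the node subtending (((((OTU63,OTU50),OTU60),OTU34),(OTU40,OTU22)),(((OTU68,OTU56),(((OTU45,(OTU73,(OTU8,OTU33))),OTU51),(OTU12,OTU57))),(OTU64,OTU49))).
From OTU63 up to that node: 5 branches. From OTU68 up to the same node: 4 branches. Total: 5 + 4 = 9.

9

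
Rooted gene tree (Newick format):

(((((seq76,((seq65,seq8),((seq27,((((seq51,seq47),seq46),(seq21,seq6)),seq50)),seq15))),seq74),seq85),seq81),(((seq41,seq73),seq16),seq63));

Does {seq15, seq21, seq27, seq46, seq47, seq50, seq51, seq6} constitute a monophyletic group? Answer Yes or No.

The most recent common ancestor of these taxa subtends ((seq27,((((seq51,seq47),seq46),(seq21,seq6)),seq50)),seq15).
That clade has exactly 8 tips — every listed taxon and nothing else — so the group is monophyletic.

Yes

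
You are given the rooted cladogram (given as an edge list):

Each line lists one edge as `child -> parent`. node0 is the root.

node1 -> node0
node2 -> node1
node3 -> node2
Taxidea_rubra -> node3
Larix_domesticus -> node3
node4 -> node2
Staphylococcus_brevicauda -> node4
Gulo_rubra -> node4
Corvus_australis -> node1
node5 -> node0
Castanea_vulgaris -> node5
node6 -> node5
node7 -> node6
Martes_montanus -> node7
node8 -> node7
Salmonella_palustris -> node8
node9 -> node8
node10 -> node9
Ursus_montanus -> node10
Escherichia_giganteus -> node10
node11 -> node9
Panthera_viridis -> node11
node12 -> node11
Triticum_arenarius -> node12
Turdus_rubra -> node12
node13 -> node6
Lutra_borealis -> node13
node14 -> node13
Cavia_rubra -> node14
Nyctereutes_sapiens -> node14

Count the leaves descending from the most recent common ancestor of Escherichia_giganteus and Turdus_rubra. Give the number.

5

The MRCA of Escherichia_giganteus and Turdus_rubra is the node subtending ((Ursus_montanus,Escherichia_giganteus),(Panthera_viridis,(Triticum_arenarius,Turdus_rubra))).
That clade contains 5 terminal taxa: Escherichia_giganteus, Panthera_viridis, Triticum_arenarius, Turdus_rubra, Ursus_montanus.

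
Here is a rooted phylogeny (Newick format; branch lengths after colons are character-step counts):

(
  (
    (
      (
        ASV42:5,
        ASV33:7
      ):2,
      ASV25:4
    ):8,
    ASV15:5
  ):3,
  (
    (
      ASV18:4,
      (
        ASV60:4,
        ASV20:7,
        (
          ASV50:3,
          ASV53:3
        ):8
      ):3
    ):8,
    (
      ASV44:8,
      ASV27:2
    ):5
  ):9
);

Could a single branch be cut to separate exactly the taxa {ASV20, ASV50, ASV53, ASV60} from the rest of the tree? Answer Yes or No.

Yes

The most recent common ancestor of these taxa subtends (ASV60,ASV20,(ASV50,ASV53)).
That clade has exactly 4 tips — every listed taxon and nothing else — so the group is monophyletic.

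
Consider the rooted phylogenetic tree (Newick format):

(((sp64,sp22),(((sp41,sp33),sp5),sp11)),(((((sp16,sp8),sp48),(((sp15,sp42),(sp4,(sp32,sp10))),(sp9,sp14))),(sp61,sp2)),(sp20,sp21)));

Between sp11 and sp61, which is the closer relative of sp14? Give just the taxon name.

sp61

The MRCA of sp14 and sp61 subtends ((((sp16,sp8),sp48),(((sp15,sp42),(sp4,(sp32,sp10))),(sp9,sp14))),(sp61,sp2)) (12 taxa).
The MRCA of sp14 and sp11 is the root, subtending the entire tree (20 taxa).
The first is nested inside the second, so sp14 shares a more recent common ancestor with sp61.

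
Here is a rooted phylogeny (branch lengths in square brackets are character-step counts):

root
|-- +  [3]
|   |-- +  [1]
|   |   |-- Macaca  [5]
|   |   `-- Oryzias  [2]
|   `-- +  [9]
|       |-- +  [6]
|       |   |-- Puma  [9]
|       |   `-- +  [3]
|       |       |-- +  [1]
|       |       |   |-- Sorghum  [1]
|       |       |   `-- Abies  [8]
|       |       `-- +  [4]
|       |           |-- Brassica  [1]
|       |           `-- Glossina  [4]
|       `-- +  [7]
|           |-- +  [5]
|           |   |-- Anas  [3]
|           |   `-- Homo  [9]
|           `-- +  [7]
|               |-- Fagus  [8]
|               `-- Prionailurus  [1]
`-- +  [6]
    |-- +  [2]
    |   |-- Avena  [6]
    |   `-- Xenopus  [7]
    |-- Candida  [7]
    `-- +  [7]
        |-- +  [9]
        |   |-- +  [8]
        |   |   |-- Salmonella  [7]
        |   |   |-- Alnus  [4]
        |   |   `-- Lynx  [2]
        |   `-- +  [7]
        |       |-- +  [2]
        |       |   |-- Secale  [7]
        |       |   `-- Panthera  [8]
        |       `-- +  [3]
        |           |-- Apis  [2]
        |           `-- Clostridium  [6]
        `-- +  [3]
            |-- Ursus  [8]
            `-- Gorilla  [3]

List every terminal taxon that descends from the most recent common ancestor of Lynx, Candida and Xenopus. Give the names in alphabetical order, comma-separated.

Alnus, Apis, Avena, Candida, Clostridium, Gorilla, Lynx, Panthera, Salmonella, Secale, Ursus, Xenopus

Tracing Lynx: it sits inside (Salmonella,Alnus,Lynx).
Tracing Candida: it sits inside ((Avena,Xenopus),Candida,(((Salmonella,Alnus,Lynx),((Secale,Panthera),(Apis,Clostridium))),(Ursus,Gorilla))).
Tracing Xenopus: it sits inside (Avena,Xenopus).
The smallest clade enclosing all 3 is ((Avena,Xenopus),Candida,(((Salmonella,Alnus,Lynx),((Secale,Panthera),(Apis,Clostridium))),(Ursus,Gorilla))); the answer is its 12 terminal taxa in alphabetical order.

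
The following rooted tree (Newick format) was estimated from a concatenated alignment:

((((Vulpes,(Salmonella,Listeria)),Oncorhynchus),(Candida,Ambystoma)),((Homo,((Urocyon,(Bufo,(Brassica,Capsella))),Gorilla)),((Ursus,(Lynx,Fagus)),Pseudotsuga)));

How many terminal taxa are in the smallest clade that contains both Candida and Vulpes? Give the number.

6

The MRCA of Candida and Vulpes is the node subtending (((Vulpes,(Salmonella,Listeria)),Oncorhynchus),(Candida,Ambystoma)).
That clade contains 6 terminal taxa: Ambystoma, Candida, Listeria, Oncorhynchus, Salmonella, Vulpes.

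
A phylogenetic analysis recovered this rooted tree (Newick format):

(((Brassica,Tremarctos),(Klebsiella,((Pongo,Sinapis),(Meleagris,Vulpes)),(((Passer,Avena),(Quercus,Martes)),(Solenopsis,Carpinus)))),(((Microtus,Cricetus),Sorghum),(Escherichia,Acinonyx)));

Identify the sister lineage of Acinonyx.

Acinonyx attaches to the tree at the node subtending (Escherichia,Acinonyx).
The other lineage descending from that same node — the sister group — is the single tip Escherichia.

Escherichia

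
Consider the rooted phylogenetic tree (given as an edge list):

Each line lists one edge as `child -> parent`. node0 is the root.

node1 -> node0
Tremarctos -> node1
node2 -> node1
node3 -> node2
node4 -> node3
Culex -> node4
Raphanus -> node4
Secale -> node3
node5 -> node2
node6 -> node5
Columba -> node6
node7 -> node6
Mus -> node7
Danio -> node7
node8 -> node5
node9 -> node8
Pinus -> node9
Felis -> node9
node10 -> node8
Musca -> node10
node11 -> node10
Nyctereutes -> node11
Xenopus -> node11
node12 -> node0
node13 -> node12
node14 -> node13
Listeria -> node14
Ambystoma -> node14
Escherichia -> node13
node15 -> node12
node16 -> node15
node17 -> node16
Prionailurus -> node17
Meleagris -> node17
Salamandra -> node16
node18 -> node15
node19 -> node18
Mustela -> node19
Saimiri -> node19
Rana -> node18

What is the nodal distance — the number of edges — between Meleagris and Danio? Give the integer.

11

The MRCA of Meleagris and Danio is the root of the tree.
From Meleagris up to that node: 5 branches. From Danio up to the same node: 6 branches. Total: 5 + 6 = 11.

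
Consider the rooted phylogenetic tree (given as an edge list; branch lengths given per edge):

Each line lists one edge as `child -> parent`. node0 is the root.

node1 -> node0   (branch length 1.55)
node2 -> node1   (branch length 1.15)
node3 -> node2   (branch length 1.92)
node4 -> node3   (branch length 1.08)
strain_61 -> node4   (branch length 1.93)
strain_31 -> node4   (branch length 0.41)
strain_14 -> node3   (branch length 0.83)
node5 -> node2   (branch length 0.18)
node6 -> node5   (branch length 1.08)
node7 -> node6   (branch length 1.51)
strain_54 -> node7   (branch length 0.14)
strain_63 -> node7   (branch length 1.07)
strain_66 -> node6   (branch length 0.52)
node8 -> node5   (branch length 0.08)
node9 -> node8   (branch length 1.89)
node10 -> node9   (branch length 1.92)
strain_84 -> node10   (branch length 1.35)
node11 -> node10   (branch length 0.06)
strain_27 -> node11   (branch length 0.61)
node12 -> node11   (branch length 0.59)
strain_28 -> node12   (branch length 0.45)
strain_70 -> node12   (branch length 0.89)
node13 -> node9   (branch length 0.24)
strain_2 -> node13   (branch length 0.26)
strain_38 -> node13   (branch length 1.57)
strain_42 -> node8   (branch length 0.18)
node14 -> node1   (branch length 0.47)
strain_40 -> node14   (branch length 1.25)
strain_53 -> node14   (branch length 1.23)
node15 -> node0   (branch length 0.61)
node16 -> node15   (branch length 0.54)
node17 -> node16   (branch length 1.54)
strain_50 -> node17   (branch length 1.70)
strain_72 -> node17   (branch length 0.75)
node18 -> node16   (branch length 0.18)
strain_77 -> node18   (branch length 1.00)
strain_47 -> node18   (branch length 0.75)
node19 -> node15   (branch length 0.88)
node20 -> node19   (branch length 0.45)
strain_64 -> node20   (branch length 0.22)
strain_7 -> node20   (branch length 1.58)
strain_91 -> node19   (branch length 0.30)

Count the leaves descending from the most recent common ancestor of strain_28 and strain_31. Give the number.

The MRCA of strain_28 and strain_31 is the node subtending (((strain_61,strain_31),strain_14),(((strain_54,strain_63),strain_66),(((strain_84,(strain_27,(strain_28,strain_70))),(strain_2,strain_38)),strain_42))).
That clade contains 13 terminal taxa: strain_14, strain_2, strain_27, strain_28, strain_31, strain_38, strain_42, strain_54, strain_61, strain_63, strain_66, strain_70, strain_84.

13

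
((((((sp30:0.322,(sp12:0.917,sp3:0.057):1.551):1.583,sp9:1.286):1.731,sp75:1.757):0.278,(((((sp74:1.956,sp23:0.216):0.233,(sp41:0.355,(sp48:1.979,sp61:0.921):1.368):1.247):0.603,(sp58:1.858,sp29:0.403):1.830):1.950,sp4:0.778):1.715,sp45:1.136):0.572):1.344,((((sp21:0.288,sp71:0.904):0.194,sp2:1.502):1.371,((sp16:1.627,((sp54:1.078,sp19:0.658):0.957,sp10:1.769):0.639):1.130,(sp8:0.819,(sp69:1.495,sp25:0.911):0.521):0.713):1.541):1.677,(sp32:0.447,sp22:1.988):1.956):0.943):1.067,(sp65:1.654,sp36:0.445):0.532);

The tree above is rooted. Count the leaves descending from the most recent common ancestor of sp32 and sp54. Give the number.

12

The MRCA of sp32 and sp54 is the node subtending ((((sp21,sp71),sp2),((sp16,((sp54,sp19),sp10)),(sp8,(sp69,sp25)))),(sp32,sp22)).
That clade contains 12 terminal taxa: sp10, sp16, sp19, sp2, sp21, sp22, sp25, sp32, sp54, sp69, sp71, sp8.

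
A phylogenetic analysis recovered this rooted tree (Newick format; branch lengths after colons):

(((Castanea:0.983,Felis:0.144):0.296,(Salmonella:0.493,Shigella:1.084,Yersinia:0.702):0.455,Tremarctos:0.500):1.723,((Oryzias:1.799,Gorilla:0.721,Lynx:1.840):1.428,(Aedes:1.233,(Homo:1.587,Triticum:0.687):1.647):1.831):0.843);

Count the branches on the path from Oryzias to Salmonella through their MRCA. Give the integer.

The MRCA of Oryzias and Salmonella is the root of the tree.
From Oryzias up to that node: 3 branches. From Salmonella up to the same node: 3 branches. Total: 3 + 3 = 6.

6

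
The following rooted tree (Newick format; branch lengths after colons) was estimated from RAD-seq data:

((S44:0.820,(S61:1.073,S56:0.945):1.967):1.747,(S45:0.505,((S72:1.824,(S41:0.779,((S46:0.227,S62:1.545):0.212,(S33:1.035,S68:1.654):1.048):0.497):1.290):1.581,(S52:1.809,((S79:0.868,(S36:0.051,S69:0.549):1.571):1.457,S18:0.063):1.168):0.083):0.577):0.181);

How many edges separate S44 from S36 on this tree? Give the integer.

The MRCA of S44 and S36 is the root of the tree.
From S44 up to that node: 2 branches. From S36 up to the same node: 7 branches. Total: 2 + 7 = 9.

9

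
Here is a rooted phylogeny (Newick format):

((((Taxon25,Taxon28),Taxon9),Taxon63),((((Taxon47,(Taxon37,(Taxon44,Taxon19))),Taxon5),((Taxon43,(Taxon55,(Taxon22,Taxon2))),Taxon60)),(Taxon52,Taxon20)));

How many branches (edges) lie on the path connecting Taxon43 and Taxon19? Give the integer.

The MRCA of Taxon43 and Taxon19 is the node subtending (((Taxon47,(Taxon37,(Taxon44,Taxon19))),Taxon5),((Taxon43,(Taxon55,(Taxon22,Taxon2))),Taxon60)).
From Taxon43 up to that node: 3 branches. From Taxon19 up to the same node: 5 branches. Total: 3 + 5 = 8.

8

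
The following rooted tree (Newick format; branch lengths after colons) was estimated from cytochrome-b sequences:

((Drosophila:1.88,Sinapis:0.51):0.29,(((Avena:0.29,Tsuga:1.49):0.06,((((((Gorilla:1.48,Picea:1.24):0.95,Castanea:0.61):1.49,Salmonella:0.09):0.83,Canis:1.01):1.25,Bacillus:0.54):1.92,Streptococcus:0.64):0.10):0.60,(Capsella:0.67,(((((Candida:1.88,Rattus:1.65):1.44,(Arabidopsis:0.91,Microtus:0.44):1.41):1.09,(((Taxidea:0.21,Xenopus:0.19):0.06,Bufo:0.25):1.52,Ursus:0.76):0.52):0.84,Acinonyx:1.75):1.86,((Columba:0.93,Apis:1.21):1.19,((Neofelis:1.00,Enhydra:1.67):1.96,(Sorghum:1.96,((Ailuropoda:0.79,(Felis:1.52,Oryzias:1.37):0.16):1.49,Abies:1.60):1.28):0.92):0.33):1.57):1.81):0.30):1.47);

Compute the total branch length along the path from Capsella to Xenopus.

The path runs Capsella → … → MRCA → … → Xenopus; the MRCA is the node subtending (Capsella,(((((Candida,Rattus),(Arabidopsis,Microtus)),(((Taxidea,Xenopus),Bufo),Ursus)),Acinonyx),((Columba,Apis),((Neofelis,Enhydra),(Sorghum,((Ailuropoda,(Felis,Oryzias)),Abies)))))).
Branch lengths along that path: 0.67 + 1.81 + 1.86 + 0.84 + 0.52 + 1.52 + 0.06 + 0.19 = 7.47.

7.47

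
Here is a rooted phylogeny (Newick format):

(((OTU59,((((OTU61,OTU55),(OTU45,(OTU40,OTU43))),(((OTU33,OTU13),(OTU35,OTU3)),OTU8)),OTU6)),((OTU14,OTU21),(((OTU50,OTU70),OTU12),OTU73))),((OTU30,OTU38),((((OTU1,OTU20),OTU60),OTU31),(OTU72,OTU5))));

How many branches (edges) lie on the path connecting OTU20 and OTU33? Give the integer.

The MRCA of OTU20 and OTU33 is the root of the tree.
From OTU20 up to that node: 6 branches. From OTU33 up to the same node: 8 branches. Total: 6 + 8 = 14.

14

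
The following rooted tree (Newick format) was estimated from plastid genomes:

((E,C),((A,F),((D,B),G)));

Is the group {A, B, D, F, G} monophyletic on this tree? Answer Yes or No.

The most recent common ancestor of these taxa subtends ((A,F),((D,B),G)).
That clade has exactly 5 tips — every listed taxon and nothing else — so the group is monophyletic.

Yes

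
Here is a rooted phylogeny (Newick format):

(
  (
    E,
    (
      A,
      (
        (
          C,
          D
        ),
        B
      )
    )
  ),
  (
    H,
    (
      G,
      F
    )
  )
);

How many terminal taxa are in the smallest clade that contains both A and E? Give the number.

5

The MRCA of A and E is the node subtending (E,(A,((C,D),B))).
That clade contains 5 terminal taxa: A, B, C, D, E.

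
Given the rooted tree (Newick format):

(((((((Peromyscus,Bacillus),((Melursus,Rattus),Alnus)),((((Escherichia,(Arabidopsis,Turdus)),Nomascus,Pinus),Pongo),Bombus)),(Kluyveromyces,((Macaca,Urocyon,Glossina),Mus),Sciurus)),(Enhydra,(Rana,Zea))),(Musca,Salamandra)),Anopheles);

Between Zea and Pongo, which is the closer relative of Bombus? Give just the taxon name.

The MRCA of Bombus and Pongo subtends ((((Escherichia,(Arabidopsis,Turdus)),Nomascus,Pinus),Pongo),Bombus) (7 taxa).
The MRCA of Bombus and Zea subtends (((((Peromyscus,Bacillus),((Melursus,Rattus),Alnus)),((((Escherichia,(Arabidopsis,Turdus)),Nomascus,Pinus),Pongo),Bombus)),(Kluyveromyces,((Macaca,Urocyon,Glossina),Mus),Sciurus)),(Enhydra,(Rana,Zea))) (21 taxa).
The first is nested inside the second, so Bombus shares a more recent common ancestor with Pongo.

Pongo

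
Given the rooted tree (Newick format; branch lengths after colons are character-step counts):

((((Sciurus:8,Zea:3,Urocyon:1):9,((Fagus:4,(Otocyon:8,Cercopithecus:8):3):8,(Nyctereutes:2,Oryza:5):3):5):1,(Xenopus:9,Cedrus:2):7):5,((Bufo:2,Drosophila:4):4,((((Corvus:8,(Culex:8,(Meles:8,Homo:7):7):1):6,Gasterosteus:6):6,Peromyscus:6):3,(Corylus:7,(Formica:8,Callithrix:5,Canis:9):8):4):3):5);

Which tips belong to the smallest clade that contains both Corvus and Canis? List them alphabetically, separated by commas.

Tracing Corvus: it sits inside (Corvus,(Culex,(Meles,Homo))).
Tracing Canis: it sits inside (Formica,Callithrix,Canis).
The smallest clade enclosing both is ((((Corvus,(Culex,(Meles,Homo))),Gasterosteus),Peromyscus),(Corylus,(Formica,Callithrix,Canis))); the answer is its 10 terminal taxa in alphabetical order.

Callithrix, Canis, Corvus, Corylus, Culex, Formica, Gasterosteus, Homo, Meles, Peromyscus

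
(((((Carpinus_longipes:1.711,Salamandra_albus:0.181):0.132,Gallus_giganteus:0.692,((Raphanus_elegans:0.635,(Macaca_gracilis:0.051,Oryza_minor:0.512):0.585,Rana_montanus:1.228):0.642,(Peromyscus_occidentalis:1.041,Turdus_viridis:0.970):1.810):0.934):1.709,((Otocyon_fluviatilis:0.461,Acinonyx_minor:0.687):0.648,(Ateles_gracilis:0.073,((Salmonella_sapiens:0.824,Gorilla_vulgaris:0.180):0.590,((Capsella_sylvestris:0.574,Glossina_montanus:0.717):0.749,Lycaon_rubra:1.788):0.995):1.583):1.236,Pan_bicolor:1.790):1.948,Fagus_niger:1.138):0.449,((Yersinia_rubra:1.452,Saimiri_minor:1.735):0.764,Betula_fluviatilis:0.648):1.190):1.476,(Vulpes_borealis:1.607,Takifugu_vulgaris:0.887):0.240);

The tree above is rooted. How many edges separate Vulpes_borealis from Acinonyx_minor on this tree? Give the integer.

The MRCA of Vulpes_borealis and Acinonyx_minor is the root of the tree.
From Vulpes_borealis up to that node: 2 branches. From Acinonyx_minor up to the same node: 5 branches. Total: 2 + 5 = 7.

7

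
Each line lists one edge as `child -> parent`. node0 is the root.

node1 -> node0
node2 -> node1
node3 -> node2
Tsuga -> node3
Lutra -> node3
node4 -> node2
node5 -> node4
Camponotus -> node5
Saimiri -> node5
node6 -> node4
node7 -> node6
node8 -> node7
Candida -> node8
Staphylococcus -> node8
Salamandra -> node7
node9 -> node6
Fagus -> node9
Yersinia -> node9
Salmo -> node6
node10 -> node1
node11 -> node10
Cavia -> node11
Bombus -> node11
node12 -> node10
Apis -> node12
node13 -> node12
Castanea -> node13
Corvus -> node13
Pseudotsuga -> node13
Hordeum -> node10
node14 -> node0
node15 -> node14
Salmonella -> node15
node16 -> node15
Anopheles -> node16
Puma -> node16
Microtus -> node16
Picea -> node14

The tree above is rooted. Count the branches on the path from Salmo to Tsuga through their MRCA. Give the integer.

The MRCA of Salmo and Tsuga is the node subtending ((Tsuga,Lutra),((Camponotus,Saimiri),(((Candida,Staphylococcus),Salamandra),(Fagus,Yersinia),Salmo))).
From Salmo up to that node: 3 branches. From Tsuga up to the same node: 2 branches. Total: 3 + 2 = 5.

5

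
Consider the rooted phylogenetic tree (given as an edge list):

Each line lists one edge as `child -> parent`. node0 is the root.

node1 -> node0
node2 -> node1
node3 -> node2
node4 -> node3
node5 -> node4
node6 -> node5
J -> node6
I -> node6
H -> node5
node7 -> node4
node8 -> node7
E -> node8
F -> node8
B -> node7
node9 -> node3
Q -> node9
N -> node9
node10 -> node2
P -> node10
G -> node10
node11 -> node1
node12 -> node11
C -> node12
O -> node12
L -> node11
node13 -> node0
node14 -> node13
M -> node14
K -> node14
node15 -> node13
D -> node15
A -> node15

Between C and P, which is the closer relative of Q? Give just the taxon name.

P

The MRCA of Q and P subtends (((((J,I),H),((E,F),B)),(Q,N)),(P,G)) (10 taxa).
The MRCA of Q and C subtends ((((((J,I),H),((E,F),B)),(Q,N)),(P,G)),((C,O),L)) (13 taxa).
The first is nested inside the second, so Q shares a more recent common ancestor with P.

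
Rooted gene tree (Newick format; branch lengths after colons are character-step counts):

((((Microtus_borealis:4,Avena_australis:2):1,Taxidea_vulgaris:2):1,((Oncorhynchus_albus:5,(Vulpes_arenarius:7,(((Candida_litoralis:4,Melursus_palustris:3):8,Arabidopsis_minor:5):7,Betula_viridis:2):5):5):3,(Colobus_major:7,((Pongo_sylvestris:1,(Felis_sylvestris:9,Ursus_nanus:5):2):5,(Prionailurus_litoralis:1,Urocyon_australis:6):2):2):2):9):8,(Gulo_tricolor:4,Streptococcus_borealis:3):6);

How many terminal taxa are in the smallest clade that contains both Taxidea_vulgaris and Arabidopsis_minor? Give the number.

15

The MRCA of Taxidea_vulgaris and Arabidopsis_minor is the node subtending (((Microtus_borealis,Avena_australis),Taxidea_vulgaris),((Oncorhynchus_albus,(Vulpes_arenarius,(((Candida_litoralis,Melursus_palustris),Arabidopsis_minor),Betula_viridis))),(Colobus_major,((Pongo_sylvestris,(Felis_sylvestris,Ursus_nanus)),(Prionailurus_litoralis,Urocyon_australis))))).
That clade contains 15 terminal taxa: Arabidopsis_minor, Avena_australis, Betula_viridis, Candida_litoralis, Colobus_major, Felis_sylvestris, Melursus_palustris, Microtus_borealis, Oncorhynchus_albus, Pongo_sylvestris, Prionailurus_litoralis, Taxidea_vulgaris, Urocyon_australis, Ursus_nanus, Vulpes_arenarius.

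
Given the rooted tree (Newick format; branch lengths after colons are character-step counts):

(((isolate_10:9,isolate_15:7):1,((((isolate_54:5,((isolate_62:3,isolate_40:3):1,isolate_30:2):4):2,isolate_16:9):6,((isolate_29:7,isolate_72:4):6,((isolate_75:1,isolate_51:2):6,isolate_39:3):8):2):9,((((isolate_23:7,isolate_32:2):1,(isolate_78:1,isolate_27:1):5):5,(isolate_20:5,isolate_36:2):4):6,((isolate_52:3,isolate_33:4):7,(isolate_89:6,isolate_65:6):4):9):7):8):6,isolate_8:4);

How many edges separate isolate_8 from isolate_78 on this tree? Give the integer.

The MRCA of isolate_8 and isolate_78 is the root of the tree.
From isolate_8 up to that node: 1 branch. From isolate_78 up to the same node: 7 branches. Total: 1 + 7 = 8.

8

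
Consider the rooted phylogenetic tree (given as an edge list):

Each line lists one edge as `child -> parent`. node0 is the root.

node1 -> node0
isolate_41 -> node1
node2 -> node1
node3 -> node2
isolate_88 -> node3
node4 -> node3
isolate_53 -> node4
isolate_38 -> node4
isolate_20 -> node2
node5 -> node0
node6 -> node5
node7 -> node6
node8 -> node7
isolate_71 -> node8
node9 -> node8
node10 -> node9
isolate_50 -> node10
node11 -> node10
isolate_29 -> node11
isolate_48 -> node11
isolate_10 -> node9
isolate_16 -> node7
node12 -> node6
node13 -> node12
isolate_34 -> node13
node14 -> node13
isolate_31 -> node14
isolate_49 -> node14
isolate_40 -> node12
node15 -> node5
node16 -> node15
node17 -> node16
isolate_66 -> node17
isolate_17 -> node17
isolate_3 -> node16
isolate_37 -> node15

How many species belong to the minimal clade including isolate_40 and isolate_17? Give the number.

The MRCA of isolate_40 and isolate_17 is the node subtending ((((isolate_71,((isolate_50,(isolate_29,isolate_48)),isolate_10)),isolate_16),((isolate_34,(isolate_31,isolate_49)),isolate_40)),(((isolate_66,isolate_17),isolate_3),isolate_37)).
That clade contains 14 terminal taxa: isolate_10, isolate_16, isolate_17, isolate_29, isolate_3, isolate_31, isolate_34, isolate_37, isolate_40, isolate_48, isolate_49, isolate_50, isolate_66, isolate_71.

14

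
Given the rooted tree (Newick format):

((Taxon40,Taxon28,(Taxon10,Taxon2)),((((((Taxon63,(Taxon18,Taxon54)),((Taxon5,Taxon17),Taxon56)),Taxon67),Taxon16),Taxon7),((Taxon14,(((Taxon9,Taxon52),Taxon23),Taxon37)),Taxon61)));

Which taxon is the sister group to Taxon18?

Taxon54

Taxon18 attaches to the tree at the node subtending (Taxon18,Taxon54).
The other lineage descending from that same node — the sister group — is the single tip Taxon54.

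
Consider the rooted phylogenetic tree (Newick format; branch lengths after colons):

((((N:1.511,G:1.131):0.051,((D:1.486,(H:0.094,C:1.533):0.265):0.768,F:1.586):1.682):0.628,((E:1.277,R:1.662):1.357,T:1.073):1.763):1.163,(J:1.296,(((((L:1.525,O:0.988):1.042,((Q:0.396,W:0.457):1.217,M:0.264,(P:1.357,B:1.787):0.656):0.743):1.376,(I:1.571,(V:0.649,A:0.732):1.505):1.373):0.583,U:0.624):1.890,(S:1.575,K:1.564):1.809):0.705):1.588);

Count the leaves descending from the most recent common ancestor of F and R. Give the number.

9

The MRCA of F and R is the node subtending (((N,G),((D,(H,C)),F)),((E,R),T)).
That clade contains 9 terminal taxa: C, D, E, F, G, H, N, R, T.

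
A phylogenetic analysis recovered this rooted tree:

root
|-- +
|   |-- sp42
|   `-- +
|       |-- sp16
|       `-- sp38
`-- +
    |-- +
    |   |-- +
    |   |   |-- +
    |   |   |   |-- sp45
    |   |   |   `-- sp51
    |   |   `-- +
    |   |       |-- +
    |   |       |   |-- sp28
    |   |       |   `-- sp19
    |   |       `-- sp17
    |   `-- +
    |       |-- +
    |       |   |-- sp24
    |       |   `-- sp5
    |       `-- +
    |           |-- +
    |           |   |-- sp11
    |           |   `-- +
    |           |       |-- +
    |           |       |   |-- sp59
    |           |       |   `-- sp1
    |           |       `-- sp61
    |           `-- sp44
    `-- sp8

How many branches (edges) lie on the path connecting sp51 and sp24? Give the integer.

The MRCA of sp51 and sp24 is the node subtending (((sp45,sp51),((sp28,sp19),sp17)),((sp24,sp5),((sp11,((sp59,sp1),sp61)),sp44))).
From sp51 up to that node: 3 branches. From sp24 up to the same node: 3 branches. Total: 3 + 3 = 6.

6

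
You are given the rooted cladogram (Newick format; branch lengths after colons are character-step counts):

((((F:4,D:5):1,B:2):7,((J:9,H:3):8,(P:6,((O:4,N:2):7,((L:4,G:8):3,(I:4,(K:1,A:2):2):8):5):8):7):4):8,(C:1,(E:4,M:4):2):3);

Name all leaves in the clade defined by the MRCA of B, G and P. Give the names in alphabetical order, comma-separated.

A, B, D, F, G, H, I, J, K, L, N, O, P

Tracing B: it sits inside ((F,D),B).
Tracing G: it sits inside (L,G).
Tracing P: it sits inside (P,((O,N),((L,G),(I,(K,A))))).
The smallest clade enclosing all 3 is (((F,D),B),((J,H),(P,((O,N),((L,G),(I,(K,A))))))); the answer is its 13 terminal taxa in alphabetical order.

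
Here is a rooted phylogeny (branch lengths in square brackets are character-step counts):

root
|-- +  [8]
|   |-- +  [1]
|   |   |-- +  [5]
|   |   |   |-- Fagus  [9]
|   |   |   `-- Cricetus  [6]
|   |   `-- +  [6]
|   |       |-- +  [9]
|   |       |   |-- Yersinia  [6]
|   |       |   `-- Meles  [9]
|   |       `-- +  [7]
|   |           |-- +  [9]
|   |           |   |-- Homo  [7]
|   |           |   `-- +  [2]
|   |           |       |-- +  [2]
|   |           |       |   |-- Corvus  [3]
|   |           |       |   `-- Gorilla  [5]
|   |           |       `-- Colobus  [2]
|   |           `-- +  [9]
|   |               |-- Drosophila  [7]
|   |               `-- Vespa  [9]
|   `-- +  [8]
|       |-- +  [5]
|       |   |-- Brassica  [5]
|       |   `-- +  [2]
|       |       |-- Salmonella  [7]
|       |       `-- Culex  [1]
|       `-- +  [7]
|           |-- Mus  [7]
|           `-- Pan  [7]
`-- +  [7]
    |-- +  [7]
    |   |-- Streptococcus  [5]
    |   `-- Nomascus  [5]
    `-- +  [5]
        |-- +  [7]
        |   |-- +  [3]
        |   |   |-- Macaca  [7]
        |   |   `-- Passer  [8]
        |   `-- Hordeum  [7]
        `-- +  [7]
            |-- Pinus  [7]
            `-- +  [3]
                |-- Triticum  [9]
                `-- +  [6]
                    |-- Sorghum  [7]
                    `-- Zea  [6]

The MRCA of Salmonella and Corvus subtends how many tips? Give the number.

15

The MRCA of Salmonella and Corvus is the node subtending (((Fagus,Cricetus),((Yersinia,Meles),((Homo,((Corvus,Gorilla),Colobus)),(Drosophila,Vespa)))),((Brassica,(Salmonella,Culex)),(Mus,Pan))).
That clade contains 15 terminal taxa: Brassica, Colobus, Corvus, Cricetus, Culex, Drosophila, Fagus, Gorilla, Homo, Meles, Mus, Pan, Salmonella, Vespa, Yersinia.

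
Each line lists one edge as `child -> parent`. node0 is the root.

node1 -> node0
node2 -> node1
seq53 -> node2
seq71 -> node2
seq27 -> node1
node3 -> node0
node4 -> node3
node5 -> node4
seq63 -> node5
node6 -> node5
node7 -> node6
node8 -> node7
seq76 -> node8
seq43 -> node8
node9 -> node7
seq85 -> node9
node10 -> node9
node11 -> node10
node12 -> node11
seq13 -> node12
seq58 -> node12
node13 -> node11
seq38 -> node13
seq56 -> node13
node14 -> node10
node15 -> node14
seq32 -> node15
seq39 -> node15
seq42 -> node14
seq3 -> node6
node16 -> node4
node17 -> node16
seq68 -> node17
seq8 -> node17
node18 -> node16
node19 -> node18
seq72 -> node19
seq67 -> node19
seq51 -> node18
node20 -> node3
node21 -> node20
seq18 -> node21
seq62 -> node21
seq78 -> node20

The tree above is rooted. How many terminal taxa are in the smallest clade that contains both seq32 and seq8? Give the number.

The MRCA of seq32 and seq8 is the node subtending ((seq63,(((seq76,seq43),(seq85,(((seq13,seq58),(seq38,seq56)),((seq32,seq39),seq42)))),seq3)),((seq68,seq8),((seq72,seq67),seq51))).
That clade contains 17 terminal taxa: seq13, seq3, seq32, seq38, seq39, seq42, seq43, seq51, seq56, seq58, seq63, seq67, seq68, seq72, seq76, seq8, seq85.

17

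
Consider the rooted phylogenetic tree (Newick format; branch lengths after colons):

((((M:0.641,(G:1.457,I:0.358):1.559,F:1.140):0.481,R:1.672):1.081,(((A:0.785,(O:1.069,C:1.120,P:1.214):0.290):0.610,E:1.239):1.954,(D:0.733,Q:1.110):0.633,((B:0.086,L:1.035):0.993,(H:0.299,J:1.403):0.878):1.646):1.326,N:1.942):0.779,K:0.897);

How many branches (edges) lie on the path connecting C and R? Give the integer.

The MRCA of C and R is the node subtending (((M,(G,I),F),R),(((A,(O,C,P)),E),(D,Q),((B,L),(H,J))),N).
From C up to that node: 5 branches. From R up to the same node: 2 branches. Total: 5 + 2 = 7.

7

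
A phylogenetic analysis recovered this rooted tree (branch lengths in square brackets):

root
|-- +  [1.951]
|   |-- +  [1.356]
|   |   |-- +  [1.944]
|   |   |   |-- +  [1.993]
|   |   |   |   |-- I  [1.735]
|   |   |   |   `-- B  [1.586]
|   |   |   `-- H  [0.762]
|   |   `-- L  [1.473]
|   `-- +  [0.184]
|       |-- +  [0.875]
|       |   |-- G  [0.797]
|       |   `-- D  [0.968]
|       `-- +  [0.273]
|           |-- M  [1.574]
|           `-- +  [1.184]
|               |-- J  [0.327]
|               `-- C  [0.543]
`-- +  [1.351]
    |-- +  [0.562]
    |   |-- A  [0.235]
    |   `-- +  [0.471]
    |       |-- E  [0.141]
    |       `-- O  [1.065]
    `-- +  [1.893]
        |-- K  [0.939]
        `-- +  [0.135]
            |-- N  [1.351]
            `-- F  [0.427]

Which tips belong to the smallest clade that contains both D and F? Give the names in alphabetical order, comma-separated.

Tracing D: it sits inside (G,D).
Tracing F: it sits inside (N,F).
The smallest clade enclosing both is the whole tree (their MRCA is the root), so the answer is all 15 tips in alphabetical order.

A, B, C, D, E, F, G, H, I, J, K, L, M, N, O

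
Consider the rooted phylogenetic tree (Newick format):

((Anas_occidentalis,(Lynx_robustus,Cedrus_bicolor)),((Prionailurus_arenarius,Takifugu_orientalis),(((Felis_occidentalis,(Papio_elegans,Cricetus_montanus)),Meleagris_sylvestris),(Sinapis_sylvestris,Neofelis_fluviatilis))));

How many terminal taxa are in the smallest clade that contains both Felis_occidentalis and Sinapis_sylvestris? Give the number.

The MRCA of Felis_occidentalis and Sinapis_sylvestris is the node subtending (((Felis_occidentalis,(Papio_elegans,Cricetus_montanus)),Meleagris_sylvestris),(Sinapis_sylvestris,Neofelis_fluviatilis)).
That clade contains 6 terminal taxa: Cricetus_montanus, Felis_occidentalis, Meleagris_sylvestris, Neofelis_fluviatilis, Papio_elegans, Sinapis_sylvestris.

6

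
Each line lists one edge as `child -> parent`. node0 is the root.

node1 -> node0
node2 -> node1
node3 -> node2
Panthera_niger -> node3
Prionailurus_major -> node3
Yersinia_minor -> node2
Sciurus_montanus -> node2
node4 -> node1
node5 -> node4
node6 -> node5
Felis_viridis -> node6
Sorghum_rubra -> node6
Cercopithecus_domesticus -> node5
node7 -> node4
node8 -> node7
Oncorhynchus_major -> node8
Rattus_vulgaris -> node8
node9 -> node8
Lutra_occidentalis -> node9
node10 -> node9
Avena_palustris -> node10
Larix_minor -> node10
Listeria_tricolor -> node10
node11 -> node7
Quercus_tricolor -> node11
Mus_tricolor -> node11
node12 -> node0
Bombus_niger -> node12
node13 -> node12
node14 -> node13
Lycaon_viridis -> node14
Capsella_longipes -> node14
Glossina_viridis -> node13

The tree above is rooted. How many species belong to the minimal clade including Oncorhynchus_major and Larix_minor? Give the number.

The MRCA of Oncorhynchus_major and Larix_minor is the node subtending (Oncorhynchus_major,Rattus_vulgaris,(Lutra_occidentalis,(Avena_palustris,Larix_minor,Listeria_tricolor))).
That clade contains 6 terminal taxa: Avena_palustris, Larix_minor, Listeria_tricolor, Lutra_occidentalis, Oncorhynchus_major, Rattus_vulgaris.

6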